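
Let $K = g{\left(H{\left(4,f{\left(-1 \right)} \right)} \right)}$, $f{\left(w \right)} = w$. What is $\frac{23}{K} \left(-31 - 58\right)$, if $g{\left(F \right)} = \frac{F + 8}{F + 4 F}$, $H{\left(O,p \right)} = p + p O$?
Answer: $\frac{51175}{3} \approx 17058.0$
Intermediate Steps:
$H{\left(O,p \right)} = p + O p$
$g{\left(F \right)} = \frac{8 + F}{5 F}$
$K = - \frac{3}{25}$ ($K = \frac{8 - \left(1 + 4\right)}{5 \left(- (1 + 4)\right)} = \frac{8 - 5}{5 \left(\left(-1\right) 5\right)} = \frac{8 - 5}{5 \left(-5\right)} = \frac{1}{5} \left(- \frac{1}{5}\right) 3 = - \frac{3}{25} \approx -0.12$)
$\frac{23}{K} \left(-31 - 58\right) = \frac{23}{- \frac{3}{25}} \left(-31 - 58\right) = 23 \left(- \frac{25}{3}\right) \left(-89\right) = \left(- \frac{575}{3}\right) \left(-89\right) = \frac{51175}{3}$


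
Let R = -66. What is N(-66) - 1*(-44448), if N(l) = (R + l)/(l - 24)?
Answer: 666742/15 ≈ 44449.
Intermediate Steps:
N(l) = (-66 + l)/(-24 + l) (N(l) = (-66 + l)/(l - 24) = (-66 + l)/(-24 + l))
N(-66) - 1*(-44448) = (-66 - 66)/(-24 - 66) - 1*(-44448) = -132/(-90) + 44448 = -1/90*(-132) + 44448 = 22/15 + 44448 = 666742/15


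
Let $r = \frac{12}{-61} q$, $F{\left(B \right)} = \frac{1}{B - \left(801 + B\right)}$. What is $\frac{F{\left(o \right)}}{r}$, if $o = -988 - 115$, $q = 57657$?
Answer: $\frac{61}{554199084} \approx 1.1007 \cdot 10^{-7}$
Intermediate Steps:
$o = -1103$ ($o = -988 - 115 = -1103$)
$F{\left(B \right)} = - \frac{1}{801}$ ($F{\left(B \right)} = \frac{1}{-801} = - \frac{1}{801}$)
$r = - \frac{691884}{61}$ ($r = \frac{12}{-61} \cdot 57657 = 12 \left(- \frac{1}{61}\right) 57657 = \left(- \frac{12}{61}\right) 57657 = - \frac{691884}{61} \approx -11342.0$)
$\frac{F{\left(o \right)}}{r} = - \frac{1}{801 \left(- \frac{691884}{61}\right)} = \left(- \frac{1}{801}\right) \left(- \frac{61}{691884}\right) = \frac{61}{554199084}$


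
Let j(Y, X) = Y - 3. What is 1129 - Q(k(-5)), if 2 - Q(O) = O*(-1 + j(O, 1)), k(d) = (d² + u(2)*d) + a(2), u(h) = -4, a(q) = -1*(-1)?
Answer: 3059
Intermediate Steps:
a(q) = 1
j(Y, X) = -3 + Y
k(d) = 1 + d² - 4*d (k(d) = (d² - 4*d) + 1 = 1 + d² - 4*d)
Q(O) = 2 - O*(-4 + O) (Q(O) = 2 - O*(-1 + (-3 + O)) = 2 - O*(-4 + O))
1129 - Q(k(-5)) = 1129 - (2 + (1 + (-5)² - 4*(-5)) - (1 + (-5)² - 4*(-5))*(-3 + (1 + (-5)² - 4*(-5)))) = 1129 - (2 + (1 + 25 + 20) - (1 + 25 + 20)*(-3 + (1 + 25 + 20))) = 1129 - (2 + 46 - 1*46*(-3 + 46)) = 1129 - (2 + 46 - 1*46*43) = 1129 - (2 + 46 - 1978) = 1129 - 1*(-1930) = 1129 + 1930 = 3059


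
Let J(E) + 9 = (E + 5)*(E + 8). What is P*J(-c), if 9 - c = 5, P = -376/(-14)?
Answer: -940/7 ≈ -134.29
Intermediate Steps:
P = 188/7 (P = -376*(-1/14) = 188/7 ≈ 26.857)
c = 4 (c = 9 - 1*5 = 9 - 5 = 4)
J(E) = -9 + (5 + E)*(8 + E) (J(E) = -9 + (E + 5)*(E + 8) = -9 + (5 + E)*(8 + E))
P*J(-c) = 188*(31 + (-1*4)² + 13*(-1*4))/7 = 188*(31 + (-4)² + 13*(-4))/7 = 188*(31 + 16 - 52)/7 = (188/7)*(-5) = -940/7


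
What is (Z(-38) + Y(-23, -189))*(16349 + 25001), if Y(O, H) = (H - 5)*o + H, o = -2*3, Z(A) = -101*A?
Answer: 199017550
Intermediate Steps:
o = -6
Y(O, H) = 30 - 5*H (Y(O, H) = (H - 5)*(-6) + H = (-5 + H)*(-6) + H = (30 - 6*H) + H = 30 - 5*H)
(Z(-38) + Y(-23, -189))*(16349 + 25001) = (-101*(-38) + (30 - 5*(-189)))*(16349 + 25001) = (3838 + (30 + 945))*41350 = (3838 + 975)*41350 = 4813*41350 = 199017550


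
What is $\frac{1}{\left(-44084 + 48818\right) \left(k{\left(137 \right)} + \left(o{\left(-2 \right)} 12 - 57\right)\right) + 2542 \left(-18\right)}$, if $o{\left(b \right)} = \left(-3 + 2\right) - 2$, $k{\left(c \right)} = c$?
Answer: $\frac{1}{162540} \approx 6.1523 \cdot 10^{-6}$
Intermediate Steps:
$o{\left(b \right)} = -3$ ($o{\left(b \right)} = -1 - 2 = -3$)
$\frac{1}{\left(-44084 + 48818\right) \left(k{\left(137 \right)} + \left(o{\left(-2 \right)} 12 - 57\right)\right) + 2542 \left(-18\right)} = \frac{1}{\left(-44084 + 48818\right) \left(137 - 93\right) + 2542 \left(-18\right)} = \frac{1}{4734 \left(137 - 93\right) - 45756} = \frac{1}{4734 \cdot 44 - 45756} = \frac{1}{208296 - 45756} = \frac{1}{162540}$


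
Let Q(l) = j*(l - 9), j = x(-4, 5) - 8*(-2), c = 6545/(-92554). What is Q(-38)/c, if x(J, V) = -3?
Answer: 734422/85 ≈ 8640.3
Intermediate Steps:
c = -85/1202 (c = 6545*(-1/92554) = -85/1202 ≈ -0.070715)
j = 13 (j = -3 - 8*(-2) = -3 + 16 = 13)
Q(l) = -117 + 13*l (Q(l) = 13*(l - 9) = 13*(-9 + l) = -117 + 13*l)
Q(-38)/c = (-117 + 13*(-38))/(-85/1202) = (-117 - 494)*(-1202/85) = -611*(-1202/85) = 734422/85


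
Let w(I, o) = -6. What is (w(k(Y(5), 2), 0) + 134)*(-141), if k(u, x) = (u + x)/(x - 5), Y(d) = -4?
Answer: -18048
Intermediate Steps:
k(u, x) = (u + x)/(-5 + x)
(w(k(Y(5), 2), 0) + 134)*(-141) = (-6 + 134)*(-141) = 128*(-141) = -18048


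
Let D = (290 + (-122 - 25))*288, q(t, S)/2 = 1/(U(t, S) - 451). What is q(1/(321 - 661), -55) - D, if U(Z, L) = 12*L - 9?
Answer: -23063041/560 ≈ -41184.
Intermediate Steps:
U(Z, L) = -9 + 12*L
q(t, S) = 2/(-460 + 12*S) (q(t, S) = 2/((-9 + 12*S) - 451) = 2/(-460 + 12*S))
D = 41184 (D = (290 - 147)*288 = 143*288 = 41184)
q(1/(321 - 661), -55) - D = 1/(2*(-115 + 3*(-55))) - 1*41184 = 1/(2*(-115 - 165)) - 41184 = (1/2)/(-280) - 41184 = (1/2)*(-1/280) - 41184 = -1/560 - 41184 = -23063041/560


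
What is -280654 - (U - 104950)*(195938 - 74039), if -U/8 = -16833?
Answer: -3622387540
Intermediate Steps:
U = 134664 (U = -8*(-16833) = 134664)
-280654 - (U - 104950)*(195938 - 74039) = -280654 - (134664 - 104950)*(195938 - 74039) = -280654 - 29714*121899 = -280654 - 1*3622106886 = -280654 - 3622106886 = -3622387540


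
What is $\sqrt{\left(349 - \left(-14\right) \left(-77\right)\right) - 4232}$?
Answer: $11 i \sqrt{41} \approx 70.434 i$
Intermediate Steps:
$\sqrt{\left(349 - \left(-14\right) \left(-77\right)\right) - 4232} = \sqrt{\left(349 - 1078\right) - 4232} = \sqrt{-729 - 4232} = \sqrt{-4961} = 11 i \sqrt{41}$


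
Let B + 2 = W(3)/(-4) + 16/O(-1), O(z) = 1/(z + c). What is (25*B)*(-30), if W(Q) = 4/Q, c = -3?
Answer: 49750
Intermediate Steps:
O(z) = 1/(-3 + z) (O(z) = 1/(z - 3) = 1/(-3 + z))
B = -199/3 (B = -2 + ((4/3)/(-4) + 16/(1/(-3 - 1))) = -2 + ((4*(1/3))*(-1/4) + 16/(1/(-4))) = -2 + ((4/3)*(-1/4) + 16/(-1/4)) = -2 + (-1/3 + 16*(-4)) = -2 + (-1/3 - 64) = -2 - 193/3 = -199/3 ≈ -66.333)
(25*B)*(-30) = (25*(-199/3))*(-30) = -4975/3*(-30) = 49750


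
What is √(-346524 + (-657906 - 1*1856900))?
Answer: I*√2861330 ≈ 1691.5*I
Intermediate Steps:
√(-346524 + (-657906 - 1*1856900)) = √(-346524 + (-657906 - 1856900)) = √(-346524 - 2514806) = √(-2861330) = I*√2861330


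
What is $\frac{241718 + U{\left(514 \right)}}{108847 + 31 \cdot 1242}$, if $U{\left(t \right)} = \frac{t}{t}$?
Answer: $\frac{241719}{147349} \approx 1.6405$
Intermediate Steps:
$U{\left(t \right)} = 1$
$\frac{241718 + U{\left(514 \right)}}{108847 + 31 \cdot 1242} = \frac{241718 + 1}{108847 + 31 \cdot 1242} = \frac{241719}{108847 + 38502} = \frac{241719}{147349}$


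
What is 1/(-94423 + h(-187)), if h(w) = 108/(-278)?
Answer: -139/13124851 ≈ -1.0591e-5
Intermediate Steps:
h(w) = -54/139 (h(w) = 108*(-1/278) = -54/139)
1/(-94423 + h(-187)) = 1/(-94423 - 54/139) = 1/(-13124851/139) = -139/13124851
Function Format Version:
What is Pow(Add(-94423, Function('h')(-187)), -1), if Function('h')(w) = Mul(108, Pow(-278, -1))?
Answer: Rational(-139, 13124851) ≈ -1.0591e-5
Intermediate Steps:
Function('h')(w) = Rational(-54, 139) (Function('h')(w) = Mul(108, Rational(-1, 278)) = Rational(-54, 139))
Pow(Add(-94423, Function('h')(-187)), -1) = Pow(Add(-94423, Rational(-54, 139)), -1) = Pow(Rational(-13124851, 139), -1) = Rational(-139, 13124851)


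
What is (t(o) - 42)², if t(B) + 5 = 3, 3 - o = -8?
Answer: 1936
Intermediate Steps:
o = 11 (o = 3 - 1*(-8) = 3 + 8 = 11)
t(B) = -2 (t(B) = -5 + 3 = -2)
(t(o) - 42)² = (-2 - 42)² = (-44)² = 1936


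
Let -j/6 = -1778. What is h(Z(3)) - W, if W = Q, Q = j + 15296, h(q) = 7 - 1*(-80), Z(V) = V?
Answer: -25877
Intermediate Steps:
j = 10668 (j = -6*(-1778) = 10668)
h(q) = 87 (h(q) = 7 + 80 = 87)
Q = 25964 (Q = 10668 + 15296 = 25964)
W = 25964
h(Z(3)) - W = 87 - 1*25964 = 87 - 25964 = -25877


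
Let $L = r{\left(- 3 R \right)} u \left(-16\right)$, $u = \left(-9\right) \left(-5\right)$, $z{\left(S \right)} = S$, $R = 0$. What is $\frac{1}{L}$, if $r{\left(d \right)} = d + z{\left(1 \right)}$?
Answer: $- \frac{1}{720} \approx -0.0013889$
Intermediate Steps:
$u = 45$
$r{\left(d \right)} = 1 + d$ ($r{\left(d \right)} = d + 1 = 1 + d$)
$L = -720$ ($L = \left(1 - 0\right) 45 \left(-16\right) = \left(1 + 0\right) 45 \left(-16\right) = 1 \cdot 45 \left(-16\right) = 45 \left(-16\right) = -720$)
$\frac{1}{L} = \frac{1}{-720} = - \frac{1}{720}$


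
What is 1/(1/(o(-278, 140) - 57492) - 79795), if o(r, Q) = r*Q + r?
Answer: -96690/7715378551 ≈ -1.2532e-5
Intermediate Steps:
o(r, Q) = r + Q*r (o(r, Q) = Q*r + r = r + Q*r)
1/(1/(o(-278, 140) - 57492) - 79795) = 1/(1/(-278*(1 + 140) - 57492) - 79795) = 1/(1/(-278*141 - 57492) - 79795) = 1/(1/(-39198 - 57492) - 79795) = 1/(1/(-96690) - 79795) = 1/(-1/96690 - 79795) = 1/(-7715378551/96690) = -96690/7715378551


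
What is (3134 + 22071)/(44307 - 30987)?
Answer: 5041/2664 ≈ 1.8923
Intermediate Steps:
(3134 + 22071)/(44307 - 30987) = 25205/13320 = 25205*(1/13320) = 5041/2664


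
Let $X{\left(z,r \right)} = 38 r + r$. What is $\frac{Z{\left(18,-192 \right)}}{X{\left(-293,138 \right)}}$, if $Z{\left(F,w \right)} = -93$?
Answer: $- \frac{31}{1794} \approx -0.01728$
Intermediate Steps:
$X{\left(z,r \right)} = 39 r$
$\frac{Z{\left(18,-192 \right)}}{X{\left(-293,138 \right)}} = - \frac{93}{39 \cdot 138} = - \frac{93}{5382} = \left(-93\right) \frac{1}{5382} = - \frac{31}{1794}$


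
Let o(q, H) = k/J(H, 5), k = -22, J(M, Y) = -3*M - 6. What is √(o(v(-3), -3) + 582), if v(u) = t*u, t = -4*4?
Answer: 2*√1293/3 ≈ 23.972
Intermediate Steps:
J(M, Y) = -6 - 3*M
t = -16
v(u) = -16*u
o(q, H) = -22/(-6 - 3*H)
√(o(v(-3), -3) + 582) = √(22/(3*(2 - 3)) + 582) = √((22/3)/(-1) + 582) = √((22/3)*(-1) + 582) = √(-22/3 + 582) = √(1724/3) = 2*√1293/3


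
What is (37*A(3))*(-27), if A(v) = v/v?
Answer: -999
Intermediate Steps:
A(v) = 1
(37*A(3))*(-27) = (37*1)*(-27) = 37*(-27) = -999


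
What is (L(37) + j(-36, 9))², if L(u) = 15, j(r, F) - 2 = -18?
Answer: 1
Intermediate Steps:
j(r, F) = -16 (j(r, F) = 2 - 18 = -16)
(L(37) + j(-36, 9))² = (15 - 16)² = (-1)² = 1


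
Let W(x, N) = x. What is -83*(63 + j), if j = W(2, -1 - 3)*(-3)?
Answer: -4731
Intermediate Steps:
j = -6 (j = 2*(-3) = -6)
-83*(63 + j) = -83*(63 - 6) = -83*57 = -4731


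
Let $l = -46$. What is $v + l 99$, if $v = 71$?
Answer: $-4483$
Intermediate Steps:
$v + l 99 = 71 - 4554 = -4483$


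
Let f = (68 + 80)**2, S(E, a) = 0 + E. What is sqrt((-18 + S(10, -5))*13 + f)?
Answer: 10*sqrt(218) ≈ 147.65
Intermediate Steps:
S(E, a) = E
f = 21904 (f = 148**2 = 21904)
sqrt((-18 + S(10, -5))*13 + f) = sqrt((-18 + 10)*13 + 21904) = sqrt(-8*13 + 21904) = sqrt(-104 + 21904) = sqrt(21800) = 10*sqrt(218)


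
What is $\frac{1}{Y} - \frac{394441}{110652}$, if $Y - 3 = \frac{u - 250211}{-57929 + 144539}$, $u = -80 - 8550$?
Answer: $\frac{9193467571}{109434828} \approx 84.009$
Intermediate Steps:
$u = -8630$ ($u = -80 - 8550 = -8630$)
$Y = \frac{989}{86610}$ ($Y = 3 + \frac{-8630 - 250211}{-57929 + 144539} = 3 - \frac{258841}{86610} = \frac{989}{86610} \approx 0.011419$)
$\frac{1}{Y} - \frac{394441}{110652} = \frac{1}{\frac{989}{86610}} - \frac{394441}{110652} = \frac{86610}{989} - \frac{394441}{110652} = \frac{9193467571}{109434828}$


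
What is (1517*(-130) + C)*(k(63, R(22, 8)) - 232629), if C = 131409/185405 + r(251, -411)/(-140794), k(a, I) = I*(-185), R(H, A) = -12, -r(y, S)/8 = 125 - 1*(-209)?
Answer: 593065093808721803373/13051955785 ≈ 4.5439e+10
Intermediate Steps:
r(y, S) = -2672 (r(y, S) = -8*(125 - 1*(-209)) = -8*(125 + 209) = -8*334 = -2672)
k(a, I) = -185*I
C = 9498500453/13051955785 (C = 131409/185405 - 2672/(-140794) = 131409*(1/185405) - 2672*(-1/140794) = 131409/185405 + 1336/70397 = 9498500453/13051955785 ≈ 0.72775)
(1517*(-130) + C)*(k(63, R(22, 8)) - 232629) = (1517*(-130) + 9498500453/13051955785)*(-185*(-12) - 232629) = (-197210 + 9498500453/13051955785)*(2220 - 232629) = -2573966701859397/13051955785*(-230409) = 593065093808721803373/13051955785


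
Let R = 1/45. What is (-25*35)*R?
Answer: -175/9 ≈ -19.444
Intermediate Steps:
R = 1/45 ≈ 0.022222
(-25*35)*R = -25*35*(1/45) = -875*1/45 = -175/9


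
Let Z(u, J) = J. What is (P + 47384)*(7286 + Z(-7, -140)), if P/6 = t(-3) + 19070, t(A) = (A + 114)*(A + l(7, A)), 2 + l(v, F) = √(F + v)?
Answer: 1141973676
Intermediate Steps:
l(v, F) = -2 + √(F + v)
t(A) = (114 + A)*(-2 + A + √(7 + A)) (t(A) = (A + 114)*(A + (-2 + √(A + 7))) = (114 + A)*(A + (-2 + √(7 + A))) = (114 + A)*(-2 + A + √(7 + A)))
P = 112422 (P = 6*((-228 + (-3)² + 112*(-3) + 114*√(7 - 3) - 3*√(7 - 3)) + 19070) = 6*((-228 + 9 - 336 + 114*√4 - 3*√4) + 19070) = 6*((-228 + 9 - 336 + 114*2 - 3*2) + 19070) = 6*((-228 + 9 - 336 + 228 - 6) + 19070) = 6*(-333 + 19070) = 6*18737 = 112422)
(P + 47384)*(7286 + Z(-7, -140)) = (112422 + 47384)*(7286 - 140) = 159806*7146 = 1141973676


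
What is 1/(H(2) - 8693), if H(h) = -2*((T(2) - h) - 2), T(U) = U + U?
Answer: -1/8693 ≈ -0.00011504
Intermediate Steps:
T(U) = 2*U
H(h) = -4 + 2*h (H(h) = -2*((2*2 - h) - 2) = -2*((4 - h) - 2) = -2*(2 - h) = -4 + 2*h)
1/(H(2) - 8693) = 1/((-4 + 2*2) - 8693) = 1/((-4 + 4) - 8693) = 1/(0 - 8693) = 1/(-8693) = -1/8693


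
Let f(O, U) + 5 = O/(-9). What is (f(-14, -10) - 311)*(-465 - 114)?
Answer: 546190/3 ≈ 1.8206e+5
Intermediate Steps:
f(O, U) = -5 - O/9 (f(O, U) = -5 + O/(-9) = -5 + O*(-1/9) = -5 - O/9)
(f(-14, -10) - 311)*(-465 - 114) = ((-5 - 1/9*(-14)) - 311)*(-465 - 114) = ((-5 + 14/9) - 311)*(-579) = (-31/9 - 311)*(-579) = -2830/9*(-579) = 546190/3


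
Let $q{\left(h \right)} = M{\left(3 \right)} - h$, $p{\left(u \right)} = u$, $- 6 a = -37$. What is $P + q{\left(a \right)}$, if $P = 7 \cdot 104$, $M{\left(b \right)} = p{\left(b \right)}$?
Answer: $\frac{4349}{6} \approx 724.83$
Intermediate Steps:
$a = \frac{37}{6}$ ($a = \left(- \frac{1}{6}\right) \left(-37\right) = \frac{37}{6} \approx 6.1667$)
$M{\left(b \right)} = b$
$P = 728$
$q{\left(h \right)} = 3 - h$
$P + q{\left(a \right)} = 728 + \left(3 - \frac{37}{6}\right) = 728 - \frac{19}{6} = \frac{4349}{6}$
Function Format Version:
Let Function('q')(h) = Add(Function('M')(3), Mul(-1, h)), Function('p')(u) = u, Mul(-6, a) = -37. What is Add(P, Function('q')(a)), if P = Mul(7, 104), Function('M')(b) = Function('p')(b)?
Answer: Rational(4349, 6) ≈ 724.83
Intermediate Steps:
a = Rational(37, 6) (a = Mul(Rational(-1, 6), -37) = Rational(37, 6) ≈ 6.1667)
Function('M')(b) = b
P = 728
Function('q')(h) = Add(3, Mul(-1, h))
Add(P, Function('q')(a)) = Add(728, Add(3, Mul(-1, Rational(37, 6)))) = Add(728, Add(3, Rational(-37, 6))) = Add(728, Rational(-19, 6)) = Rational(4349, 6)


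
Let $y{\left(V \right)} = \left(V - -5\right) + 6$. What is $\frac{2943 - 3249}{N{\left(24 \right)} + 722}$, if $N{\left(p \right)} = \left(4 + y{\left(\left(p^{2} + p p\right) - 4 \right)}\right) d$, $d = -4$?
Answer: $\frac{51}{655} \approx 0.077863$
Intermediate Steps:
$y{\left(V \right)} = 11 + V$ ($y{\left(V \right)} = \left(V + 5\right) + 6 = \left(5 + V\right) + 6 = 11 + V$)
$N{\left(p \right)} = -44 - 8 p^{2}$ ($N{\left(p \right)} = \left(4 - \left(-7 - p^{2} - p p\right)\right) \left(-4\right) = \left(4 + \left(11 + \left(\left(p^{2} + p^{2}\right) - 4\right)\right)\right) \left(-4\right) = \left(4 + \left(11 + \left(2 p^{2} - 4\right)\right)\right) \left(-4\right) = \left(4 + \left(11 + \left(-4 + 2 p^{2}\right)\right)\right) \left(-4\right) = \left(4 + \left(7 + 2 p^{2}\right)\right) \left(-4\right) = \left(11 + 2 p^{2}\right) \left(-4\right) = -44 - 8 p^{2}$)
$\frac{2943 - 3249}{N{\left(24 \right)} + 722} = \frac{2943 - 3249}{\left(-44 - 8 \cdot 24^{2}\right) + 722} = - \frac{306}{\left(-44 - 4608\right) + 722} = - \frac{306}{-4652 + 722} = - \frac{306}{-3930} = \left(-306\right) \left(- \frac{1}{3930}\right) = \frac{51}{655}$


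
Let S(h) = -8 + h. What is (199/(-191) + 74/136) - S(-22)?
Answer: 383175/12988 ≈ 29.502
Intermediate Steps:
(199/(-191) + 74/136) - S(-22) = (199/(-191) + 74/136) - (-8 - 22) = (199*(-1/191) + 74*(1/136)) - 1*(-30) = (-199/191 + 37/68) + 30 = -6465/12988 + 30 = 383175/12988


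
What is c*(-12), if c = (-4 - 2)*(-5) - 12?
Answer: -216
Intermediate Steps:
c = 18 (c = -6*(-5) - 12 = 30 - 12 = 18)
c*(-12) = 18*(-12) = -216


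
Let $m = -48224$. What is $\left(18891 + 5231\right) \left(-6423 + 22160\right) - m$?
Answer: $379656138$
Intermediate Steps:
$\left(18891 + 5231\right) \left(-6423 + 22160\right) - m = \left(18891 + 5231\right) \left(-6423 + 22160\right) - -48224 = 24122 \cdot 15737 + 48224 = 379607914 + 48224 = 379656138$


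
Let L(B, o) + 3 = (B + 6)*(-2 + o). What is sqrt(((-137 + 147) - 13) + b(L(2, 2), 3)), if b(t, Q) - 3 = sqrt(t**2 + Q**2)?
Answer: 2**(1/4)*sqrt(3) ≈ 2.0598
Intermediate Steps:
L(B, o) = -3 + (-2 + o)*(6 + B) (L(B, o) = -3 + (B + 6)*(-2 + o) = -3 + (6 + B)*(-2 + o) = -3 + (-2 + o)*(6 + B))
b(t, Q) = 3 + sqrt(Q**2 + t**2) (b(t, Q) = 3 + sqrt(t**2 + Q**2) = 3 + sqrt(Q**2 + t**2))
sqrt(((-137 + 147) - 13) + b(L(2, 2), 3)) = sqrt(((-137 + 147) - 13) + (3 + sqrt(3**2 + (-15 - 2*2 + 6*2 + 2*2)**2))) = sqrt((10 - 13) + (3 + sqrt(9 + (-15 - 4 + 12 + 4)**2))) = sqrt(-3 + (3 + sqrt(9 + (-3)**2))) = sqrt(-3 + (3 + sqrt(9 + 9))) = sqrt(-3 + (3 + sqrt(18))) = sqrt(-3 + (3 + 3*sqrt(2))) = sqrt(3*sqrt(2)) = 2**(1/4)*sqrt(3)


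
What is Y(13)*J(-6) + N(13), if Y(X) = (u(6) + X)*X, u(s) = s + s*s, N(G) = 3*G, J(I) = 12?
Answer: 8619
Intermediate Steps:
u(s) = s + s²
Y(X) = X*(42 + X) (Y(X) = (6*(1 + 6) + X)*X = (6*7 + X)*X = (42 + X)*X = X*(42 + X))
Y(13)*J(-6) + N(13) = (13*(42 + 13))*12 + 3*13 = (13*55)*12 + 39 = 715*12 + 39 = 8580 + 39 = 8619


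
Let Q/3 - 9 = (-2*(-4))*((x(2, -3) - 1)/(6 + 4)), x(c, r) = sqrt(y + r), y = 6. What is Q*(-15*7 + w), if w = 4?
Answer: -12423/5 - 1212*sqrt(3)/5 ≈ -2904.4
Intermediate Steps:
x(c, r) = sqrt(6 + r)
Q = 123/5 + 12*sqrt(3)/5 (Q = 27 + 3*((-2*(-4))*((sqrt(6 - 3) - 1)/(6 + 4))) = 27 + 3*(8*((sqrt(3) - 1)/10)) = 27 + 3*(8*((-1 + sqrt(3))*(1/10))) = 27 + 3*(8*(-1/10 + sqrt(3)/10)) = 27 + 3*(-4/5 + 4*sqrt(3)/5) = 27 + (-12/5 + 12*sqrt(3)/5) = 123/5 + 12*sqrt(3)/5 ≈ 28.757)
Q*(-15*7 + w) = (123/5 + 12*sqrt(3)/5)*(-15*7 + 4) = (123/5 + 12*sqrt(3)/5)*(-105 + 4) = (123/5 + 12*sqrt(3)/5)*(-101) = -12423/5 - 1212*sqrt(3)/5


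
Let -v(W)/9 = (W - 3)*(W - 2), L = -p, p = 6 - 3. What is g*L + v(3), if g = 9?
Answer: -27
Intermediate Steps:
p = 3
L = -3 (L = -1*3 = -3)
v(W) = -9*(-3 + W)*(-2 + W) (v(W) = -9*(W - 3)*(W - 2) = -9*(-3 + W)*(-2 + W))
g*L + v(3) = 9*(-3) + (-54 - 9*3**2 + 45*3) = -27 + (-54 - 9*9 + 135) = -27 + (-54 - 81 + 135) = -27 + 0 = -27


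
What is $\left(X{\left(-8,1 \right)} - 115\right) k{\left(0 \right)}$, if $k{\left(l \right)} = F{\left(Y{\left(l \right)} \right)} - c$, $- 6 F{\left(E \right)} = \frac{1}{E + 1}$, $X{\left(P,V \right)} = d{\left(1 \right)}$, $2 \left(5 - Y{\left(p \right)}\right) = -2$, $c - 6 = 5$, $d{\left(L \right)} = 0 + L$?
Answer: $\frac{8797}{7} \approx 1256.7$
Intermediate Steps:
$d{\left(L \right)} = L$
$c = 11$ ($c = 6 + 5 = 11$)
$Y{\left(p \right)} = 6$ ($Y{\left(p \right)} = 5 - -1 = 5 + 1 = 6$)
$X{\left(P,V \right)} = 1$
$F{\left(E \right)} = - \frac{1}{6 \left(1 + E\right)}$ ($F{\left(E \right)} = - \frac{1}{6 \left(E + 1\right)} = - \frac{1}{6 \left(1 + E\right)}$)
$k{\left(l \right)} = - \frac{463}{42}$ ($k{\left(l \right)} = - \frac{1}{6 + 6 \cdot 6} - 11 = - \frac{1}{6 + 36} - 11 = - \frac{1}{42} - 11 = - \frac{463}{42}$)
$\left(X{\left(-8,1 \right)} - 115\right) k{\left(0 \right)} = \left(1 - 115\right) \left(- \frac{463}{42}\right) = \left(-114\right) \left(- \frac{463}{42}\right) = \frac{8797}{7}$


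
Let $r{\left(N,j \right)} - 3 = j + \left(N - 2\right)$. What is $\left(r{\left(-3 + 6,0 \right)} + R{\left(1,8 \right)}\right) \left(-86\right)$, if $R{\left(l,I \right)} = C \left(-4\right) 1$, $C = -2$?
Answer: $-1032$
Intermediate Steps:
$r{\left(N,j \right)} = 1 + N + j$ ($r{\left(N,j \right)} = 3 + \left(j + \left(N - 2\right)\right) = 3 + \left(j + \left(-2 + N\right)\right) = 3 + \left(-2 + N + j\right) = 1 + N + j$)
$R{\left(l,I \right)} = 8$ ($R{\left(l,I \right)} = \left(-2\right) \left(-4\right) 1 = 8 \cdot 1 = 8$)
$\left(r{\left(-3 + 6,0 \right)} + R{\left(1,8 \right)}\right) \left(-86\right) = \left(\left(1 + \left(-3 + 6\right) + 0\right) + 8\right) \left(-86\right) = \left(\left(1 + 3 + 0\right) + 8\right) \left(-86\right) = \left(4 + 8\right) \left(-86\right) = 12 \left(-86\right) = -1032$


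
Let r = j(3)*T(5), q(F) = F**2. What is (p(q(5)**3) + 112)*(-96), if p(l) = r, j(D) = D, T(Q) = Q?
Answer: -12192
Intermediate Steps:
r = 15 (r = 3*5 = 15)
p(l) = 15
(p(q(5)**3) + 112)*(-96) = (15 + 112)*(-96) = 127*(-96) = -12192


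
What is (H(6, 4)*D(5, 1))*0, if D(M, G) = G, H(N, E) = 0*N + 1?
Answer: 0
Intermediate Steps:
H(N, E) = 1 (H(N, E) = 0 + 1 = 1)
(H(6, 4)*D(5, 1))*0 = (1*1)*0 = 1*0 = 0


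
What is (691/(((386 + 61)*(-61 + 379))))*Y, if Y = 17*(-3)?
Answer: -11747/47382 ≈ -0.24792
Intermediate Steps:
Y = -51
(691/(((386 + 61)*(-61 + 379))))*Y = (691/(((386 + 61)*(-61 + 379))))*(-51) = (691/((447*318)))*(-51) = (691/142146)*(-51) = -11747/47382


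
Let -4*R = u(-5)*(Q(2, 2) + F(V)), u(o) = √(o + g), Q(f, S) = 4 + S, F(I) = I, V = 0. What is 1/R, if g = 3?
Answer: I*√2/3 ≈ 0.4714*I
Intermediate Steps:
u(o) = √(3 + o) (u(o) = √(o + 3) = √(3 + o))
R = -3*I*√2/2 (R = -√(3 - 5)*((4 + 2) + 0)/4 = -√(-2)*(6 + 0)/4 = -I*√2*6/4 = -3*I*√2/2 ≈ -2.1213*I)
1/R = 1/(-3*I*√2/2) = I*√2/3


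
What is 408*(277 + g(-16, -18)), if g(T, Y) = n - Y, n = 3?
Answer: 121584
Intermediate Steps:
g(T, Y) = 3 - Y
408*(277 + g(-16, -18)) = 408*(277 + (3 - 1*(-18))) = 408*(277 + (3 + 18)) = 408*(277 + 21) = 408*298 = 121584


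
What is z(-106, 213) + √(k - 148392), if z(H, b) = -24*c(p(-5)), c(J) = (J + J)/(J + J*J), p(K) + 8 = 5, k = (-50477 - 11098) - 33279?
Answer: 24 + I*√243246 ≈ 24.0 + 493.2*I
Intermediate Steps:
k = -94854 (k = -61575 - 33279 = -94854)
p(K) = -3 (p(K) = -8 + 5 = -3)
c(J) = 2*J/(J + J²) (c(J) = (2*J)/(J + J²) = 2*J/(J + J²))
z(H, b) = 24 (z(H, b) = -48/(1 - 3) = -48/(-2) = -48*(-1)/2 = -24*(-1) = 24)
z(-106, 213) + √(k - 148392) = 24 + √(-94854 - 148392) = 24 + √(-243246) = 24 + I*√243246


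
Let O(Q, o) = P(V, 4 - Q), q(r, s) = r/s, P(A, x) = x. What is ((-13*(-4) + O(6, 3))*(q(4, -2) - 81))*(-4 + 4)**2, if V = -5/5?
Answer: 0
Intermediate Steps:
V = -1 (V = -5*1/5 = -1)
O(Q, o) = 4 - Q
((-13*(-4) + O(6, 3))*(q(4, -2) - 81))*(-4 + 4)**2 = ((-13*(-4) + (4 - 1*6))*(4/(-2) - 81))*(-4 + 4)**2 = ((52 + (4 - 6))*(4*(-1/2) - 81))*0**2 = ((52 - 2)*(-2 - 81))*0 = (50*(-83))*0 = -4150*0 = 0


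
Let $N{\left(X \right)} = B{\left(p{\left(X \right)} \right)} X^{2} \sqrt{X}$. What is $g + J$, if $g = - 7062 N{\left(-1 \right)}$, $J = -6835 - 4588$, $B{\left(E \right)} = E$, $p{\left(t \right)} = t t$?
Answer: $-11423 - 7062 i \approx -11423.0 - 7062.0 i$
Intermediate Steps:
$p{\left(t \right)} = t^{2}$
$J = -11423$
$N{\left(X \right)} = X^{\frac{9}{2}}$ ($N{\left(X \right)} = X^{2} X^{2} \sqrt{X} = X^{4} \sqrt{X} = X^{\frac{9}{2}}$)
$g = - 7062 i$ ($g = - 7062 \left(-1\right)^{\frac{9}{2}} = - 7062 i \approx - 7062.0 i$)
$g + J = - 7062 i - 11423 = -11423 - 7062 i$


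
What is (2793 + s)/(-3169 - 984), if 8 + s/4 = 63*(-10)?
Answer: -241/4153 ≈ -0.058030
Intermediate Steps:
s = -2552 (s = -32 + 4*(63*(-10)) = -32 + 4*(-630) = -32 - 2520 = -2552)
(2793 + s)/(-3169 - 984) = (2793 - 2552)/(-3169 - 984) = 241/(-4153) = 241*(-1/4153) = -241/4153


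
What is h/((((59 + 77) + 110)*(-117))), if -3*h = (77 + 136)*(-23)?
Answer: -1633/28782 ≈ -0.056737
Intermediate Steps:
h = 1633 (h = -(77 + 136)*(-23)/3 = -71*(-23) = -⅓*(-4899) = 1633)
h/((((59 + 77) + 110)*(-117))) = 1633/((((59 + 77) + 110)*(-117))) = 1633/(((136 + 110)*(-117))) = 1633/((246*(-117))) = 1633/(-28782) = 1633*(-1/28782) = -1633/28782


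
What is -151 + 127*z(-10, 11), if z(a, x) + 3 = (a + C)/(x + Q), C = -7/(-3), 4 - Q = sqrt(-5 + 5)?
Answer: -26861/45 ≈ -596.91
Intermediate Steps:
Q = 4 (Q = 4 - sqrt(-5 + 5) = 4 - sqrt(0) = 4 - 1*0 = 4 + 0 = 4)
C = 7/3 (C = -7*(-1/3) = 7/3 ≈ 2.3333)
z(a, x) = -3 + (7/3 + a)/(4 + x) (z(a, x) = -3 + (a + 7/3)/(x + 4) = -3 + (7/3 + a)/(4 + x))
-151 + 127*z(-10, 11) = -151 + 127*((-29/3 - 10 - 3*11)/(4 + 11)) = -151 + 127*((-29/3 - 10 - 33)/15) = -151 + 127*((1/15)*(-158/3)) = -151 + 127*(-158/45) = -151 - 20066/45 = -26861/45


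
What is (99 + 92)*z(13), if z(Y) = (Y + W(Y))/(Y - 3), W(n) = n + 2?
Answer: 2674/5 ≈ 534.80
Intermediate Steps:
W(n) = 2 + n
z(Y) = (2 + 2*Y)/(-3 + Y) (z(Y) = (Y + (2 + Y))/(Y - 3) = (2 + 2*Y)/(-3 + Y))
(99 + 92)*z(13) = (99 + 92)*(2*(1 + 13)/(-3 + 13)) = 191*(2*14/10) = 191*(2*(⅒)*14) = 191*(14/5) = 2674/5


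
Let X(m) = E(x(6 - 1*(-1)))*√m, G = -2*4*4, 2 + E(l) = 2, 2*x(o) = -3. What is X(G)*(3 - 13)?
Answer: 0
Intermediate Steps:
x(o) = -3/2 (x(o) = (½)*(-3) = -3/2)
E(l) = 0 (E(l) = -2 + 2 = 0)
G = -32 (G = -8*4 = -32)
X(m) = 0 (X(m) = 0*√m = 0)
X(G)*(3 - 13) = 0*(3 - 13) = 0*(-10) = 0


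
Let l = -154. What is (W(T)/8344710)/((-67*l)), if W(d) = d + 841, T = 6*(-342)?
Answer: -173/12300102540 ≈ -1.4065e-8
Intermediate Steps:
T = -2052
W(d) = 841 + d
(W(T)/8344710)/((-67*l)) = ((841 - 2052)/8344710)/((-67*(-154))) = -1211*1/8344710/10318 = -1211/8344710*1/10318 = -173/12300102540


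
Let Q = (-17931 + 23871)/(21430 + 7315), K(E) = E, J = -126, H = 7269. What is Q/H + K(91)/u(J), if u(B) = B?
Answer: -181080623/250736886 ≈ -0.72219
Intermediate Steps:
Q = 1188/5749 (Q = 5940/28745 = 5940*(1/28745) = 1188/5749 ≈ 0.20664)
Q/H + K(91)/u(J) = (1188/5749)/7269 + 91/(-126) = (1188/5749)*(1/7269) + 91*(-1/126) = 396/13929827 - 13/18 = -181080623/250736886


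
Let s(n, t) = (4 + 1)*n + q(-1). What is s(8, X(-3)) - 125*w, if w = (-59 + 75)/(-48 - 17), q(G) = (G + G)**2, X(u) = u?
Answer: 972/13 ≈ 74.769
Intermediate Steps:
q(G) = 4*G**2 (q(G) = (2*G)**2 = 4*G**2)
w = -16/65 (w = 16/(-65) = 16*(-1/65) = -16/65 ≈ -0.24615)
s(n, t) = 4 + 5*n (s(n, t) = (4 + 1)*n + 4*(-1)**2 = 5*n + 4*1 = 5*n + 4 = 4 + 5*n)
s(8, X(-3)) - 125*w = (4 + 5*8) - 125*(-16/65) = (4 + 40) + 400/13 = 44 + 400/13 = 972/13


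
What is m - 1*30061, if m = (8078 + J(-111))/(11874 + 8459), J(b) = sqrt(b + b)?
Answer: -611222235/20333 + I*sqrt(222)/20333 ≈ -30061.0 + 0.00073278*I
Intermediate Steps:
J(b) = sqrt(2)*sqrt(b) (J(b) = sqrt(2*b) = sqrt(2)*sqrt(b))
m = 8078/20333 + I*sqrt(222)/20333 (m = (8078 + sqrt(2)*sqrt(-111))/(11874 + 8459) = (8078 + sqrt(2)*(I*sqrt(111)))/20333 = (8078 + I*sqrt(222))*(1/20333) = 8078/20333 + I*sqrt(222)/20333 ≈ 0.39728 + 0.00073278*I)
m - 1*30061 = (8078/20333 + I*sqrt(222)/20333) - 1*30061 = (8078/20333 + I*sqrt(222)/20333) - 30061 = -611222235/20333 + I*sqrt(222)/20333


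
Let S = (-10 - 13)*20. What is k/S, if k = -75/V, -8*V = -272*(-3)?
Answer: -5/3128 ≈ -0.0015985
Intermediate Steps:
V = -102 (V = -(-34)*(-3) = -⅛*816 = -102)
S = -460 (S = -23*20 = -460)
k = 25/34 (k = -75/(-102) = -75*(-1/102) = 25/34 ≈ 0.73529)
k/S = (25/34)/(-460) = (25/34)*(-1/460) = -5/3128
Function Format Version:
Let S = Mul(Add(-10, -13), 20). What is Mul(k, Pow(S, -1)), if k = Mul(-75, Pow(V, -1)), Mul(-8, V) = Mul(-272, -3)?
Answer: Rational(-5, 3128) ≈ -0.0015985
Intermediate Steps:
V = -102 (V = Mul(Rational(-1, 8), Mul(-272, -3)) = Mul(Rational(-1, 8), 816) = -102)
S = -460 (S = Mul(-23, 20) = -460)
k = Rational(25, 34) (k = Mul(-75, Pow(-102, -1)) = Mul(-75, Rational(-1, 102)) = Rational(25, 34) ≈ 0.73529)
Mul(k, Pow(S, -1)) = Mul(Rational(25, 34), Pow(-460, -1)) = Mul(Rational(25, 34), Rational(-1, 460)) = Rational(-5, 3128)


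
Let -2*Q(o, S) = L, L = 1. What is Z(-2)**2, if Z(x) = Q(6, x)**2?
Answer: 1/16 ≈ 0.062500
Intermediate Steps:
Q(o, S) = -1/2 (Q(o, S) = -1/2*1 = -1/2)
Z(x) = 1/4 (Z(x) = (-1/2)**2 = 1/4)
Z(-2)**2 = (1/4)**2 = 1/16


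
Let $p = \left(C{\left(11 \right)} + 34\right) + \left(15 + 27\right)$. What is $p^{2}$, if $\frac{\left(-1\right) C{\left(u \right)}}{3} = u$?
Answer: $1849$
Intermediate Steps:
$C{\left(u \right)} = - 3 u$
$p = 43$ ($p = \left(\left(-3\right) 11 + 34\right) + \left(15 + 27\right) = \left(-33 + 34\right) + 42 = 1 + 42 = 43$)
$p^{2} = 43^{2} = 1849$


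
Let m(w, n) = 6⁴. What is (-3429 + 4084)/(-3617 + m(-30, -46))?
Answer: -655/2321 ≈ -0.28221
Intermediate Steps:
m(w, n) = 1296
(-3429 + 4084)/(-3617 + m(-30, -46)) = (-3429 + 4084)/(-3617 + 1296) = 655/(-2321) = 655*(-1/2321) = -655/2321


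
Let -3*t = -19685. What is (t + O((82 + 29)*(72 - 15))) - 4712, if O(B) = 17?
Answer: 5600/3 ≈ 1866.7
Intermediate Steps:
t = 19685/3 (t = -⅓*(-19685) = 19685/3 ≈ 6561.7)
(t + O((82 + 29)*(72 - 15))) - 4712 = (19685/3 + 17) - 4712 = 19736/3 - 4712 = 5600/3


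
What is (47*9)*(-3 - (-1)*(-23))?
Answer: -10998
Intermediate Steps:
(47*9)*(-3 - (-1)*(-23)) = 423*(-3 - 1*23) = 423*(-3 - 23) = 423*(-26) = -10998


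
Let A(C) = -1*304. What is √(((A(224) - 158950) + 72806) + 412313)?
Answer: √325865 ≈ 570.85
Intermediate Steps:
A(C) = -304
√(((A(224) - 158950) + 72806) + 412313) = √(((-304 - 158950) + 72806) + 412313) = √((-159254 + 72806) + 412313) = √(-86448 + 412313) = √325865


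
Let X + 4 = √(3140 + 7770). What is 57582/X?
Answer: 115164/5447 + 28791*√10910/5447 ≈ 573.24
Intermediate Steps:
X = -4 + √10910 (X = -4 + √(3140 + 7770) = -4 + √10910 ≈ 100.45)
57582/X = 57582/(-4 + √10910)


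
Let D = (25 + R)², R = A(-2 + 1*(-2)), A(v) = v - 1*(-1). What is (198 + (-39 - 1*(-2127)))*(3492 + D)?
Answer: 9089136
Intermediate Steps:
A(v) = 1 + v (A(v) = v + 1 = 1 + v)
R = -3 (R = 1 + (-2 + 1*(-2)) = 1 + (-2 - 2) = 1 - 4 = -3)
D = 484 (D = (25 - 3)² = 22² = 484)
(198 + (-39 - 1*(-2127)))*(3492 + D) = (198 + (-39 - 1*(-2127)))*(3492 + 484) = (198 + (-39 + 2127))*3976 = (198 + 2088)*3976 = 2286*3976 = 9089136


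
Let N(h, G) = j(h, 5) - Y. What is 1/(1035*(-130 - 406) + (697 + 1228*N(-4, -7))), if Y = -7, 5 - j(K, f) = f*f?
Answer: -1/570027 ≈ -1.7543e-6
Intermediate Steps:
j(K, f) = 5 - f² (j(K, f) = 5 - f*f = 5 - f²)
N(h, G) = -13 (N(h, G) = (5 - 1*5²) - 1*(-7) = (5 - 1*25) + 7 = (5 - 25) + 7 = -20 + 7 = -13)
1/(1035*(-130 - 406) + (697 + 1228*N(-4, -7))) = 1/(1035*(-130 - 406) + (697 + 1228*(-13))) = 1/(1035*(-536) + (697 - 15964)) = 1/(-554760 - 15267) = 1/(-570027) = -1/570027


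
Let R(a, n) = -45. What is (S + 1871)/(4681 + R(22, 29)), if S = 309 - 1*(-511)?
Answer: 2691/4636 ≈ 0.58046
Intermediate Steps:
S = 820 (S = 309 + 511 = 820)
(S + 1871)/(4681 + R(22, 29)) = (820 + 1871)/(4681 - 45) = 2691/4636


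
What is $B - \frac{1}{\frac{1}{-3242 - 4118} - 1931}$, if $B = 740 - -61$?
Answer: $\frac{11383948321}{14212161} \approx 801.0$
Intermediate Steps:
$B = 801$ ($B = 740 + 61 = 801$)
$B - \frac{1}{\frac{1}{-3242 - 4118} - 1931} = 801 - \frac{1}{\frac{1}{-3242 - 4118} - 1931} = 801 - \frac{1}{\frac{1}{-7360} - 1931} = 801 - \frac{1}{- \frac{1}{7360} - 1931} = 801 - \frac{1}{- \frac{14212161}{7360}} = 801 - - \frac{7360}{14212161} = 801 + \frac{7360}{14212161} = \frac{11383948321}{14212161}$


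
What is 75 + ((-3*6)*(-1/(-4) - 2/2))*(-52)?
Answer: -627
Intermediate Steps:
75 + ((-3*6)*(-1/(-4) - 2/2))*(-52) = 75 - 18*(-1*(-¼) - 2*½)*(-52) = 75 - 18*(¼ - 1)*(-52) = 75 - 18*(-¾)*(-52) = 75 + (27/2)*(-52) = 75 - 702 = -627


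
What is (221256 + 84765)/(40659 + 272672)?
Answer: 306021/313331 ≈ 0.97667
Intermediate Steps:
(221256 + 84765)/(40659 + 272672) = 306021/313331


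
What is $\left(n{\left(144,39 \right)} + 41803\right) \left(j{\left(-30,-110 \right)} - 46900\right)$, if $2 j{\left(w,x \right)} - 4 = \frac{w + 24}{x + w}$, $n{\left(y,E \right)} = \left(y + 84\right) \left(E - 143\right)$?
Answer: $- \frac{118780386247}{140} \approx -8.4843 \cdot 10^{8}$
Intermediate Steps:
$n{\left(y,E \right)} = \left(-143 + E\right) \left(84 + y\right)$ ($n{\left(y,E \right)} = \left(84 + y\right) \left(-143 + E\right) = \left(-143 + E\right) \left(84 + y\right)$)
$j{\left(w,x \right)} = 2 + \frac{24 + w}{2 \left(w + x\right)}$ ($j{\left(w,x \right)} = 2 + \frac{\left(w + 24\right) \frac{1}{x + w}}{2} = 2 + \frac{\left(24 + w\right) \frac{1}{w + x}}{2} = 2 + \frac{\frac{1}{w + x} \left(24 + w\right)}{2} = 2 + \frac{24 + w}{2 \left(w + x\right)}$)
$\left(n{\left(144,39 \right)} + 41803\right) \left(j{\left(-30,-110 \right)} - 46900\right) = \left(\left(-12012 - 20592 + 84 \cdot 39 + 39 \cdot 144\right) + 41803\right) \left(\frac{12 + 2 \left(-110\right) + \frac{5}{2} \left(-30\right)}{-30 - 110} - 46900\right) = \left(\left(-12012 - 20592 + 3276 + 5616\right) + 41803\right) \left(\frac{12 - 220 - 75}{-140} - 46900\right) = \left(-23712 + 41803\right) \left(\left(- \frac{1}{140}\right) \left(-283\right) - 46900\right) = 18091 \left(\frac{283}{140} - 46900\right) = 18091 \left(- \frac{6565717}{140}\right) = - \frac{118780386247}{140}$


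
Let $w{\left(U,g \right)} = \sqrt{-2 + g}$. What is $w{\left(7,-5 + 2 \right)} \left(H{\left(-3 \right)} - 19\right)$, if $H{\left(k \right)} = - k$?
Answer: $- 16 i \sqrt{5} \approx - 35.777 i$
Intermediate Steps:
$w{\left(7,-5 + 2 \right)} \left(H{\left(-3 \right)} - 19\right) = \sqrt{-2 + \left(-5 + 2\right)} \left(\left(-1\right) \left(-3\right) - 19\right) = \sqrt{-2 - 3} \left(3 - 19\right) = \sqrt{-5} \left(-16\right) = i \sqrt{5} \left(-16\right) = - 16 i \sqrt{5}$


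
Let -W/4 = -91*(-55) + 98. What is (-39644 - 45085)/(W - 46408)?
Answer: 84729/66820 ≈ 1.2680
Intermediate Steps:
W = -20412 (W = -4*(-91*(-55) + 98) = -4*(5005 + 98) = -4*5103 = -20412)
(-39644 - 45085)/(W - 46408) = (-39644 - 45085)/(-20412 - 46408) = -84729/(-66820) = -84729*(-1/66820) = 84729/66820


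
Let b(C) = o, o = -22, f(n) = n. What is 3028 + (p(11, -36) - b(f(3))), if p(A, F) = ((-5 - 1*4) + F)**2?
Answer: 5075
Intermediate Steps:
b(C) = -22
p(A, F) = (-9 + F)**2 (p(A, F) = ((-5 - 4) + F)**2 = (-9 + F)**2)
3028 + (p(11, -36) - b(f(3))) = 3028 + ((-9 - 36)**2 - 1*(-22)) = 3028 + ((-45)**2 + 22) = 3028 + (2025 + 22) = 3028 + 2047 = 5075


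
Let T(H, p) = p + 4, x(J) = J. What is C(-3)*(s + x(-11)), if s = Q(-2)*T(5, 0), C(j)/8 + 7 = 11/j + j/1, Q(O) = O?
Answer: 6232/3 ≈ 2077.3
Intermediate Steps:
T(H, p) = 4 + p
C(j) = -56 + 8*j + 88/j (C(j) = -56 + 8*(11/j + j/1) = -56 + 8*(11/j + j*1) = -56 + 8*(11/j + j) = -56 + 8*(j + 11/j) = -56 + (8*j + 88/j) = -56 + 8*j + 88/j)
s = -8 (s = -2*(4 + 0) = -2*4 = -8)
C(-3)*(s + x(-11)) = (-56 + 8*(-3) + 88/(-3))*(-8 - 11) = (-56 - 24 + 88*(-⅓))*(-19) = (-56 - 24 - 88/3)*(-19) = -328/3*(-19) = 6232/3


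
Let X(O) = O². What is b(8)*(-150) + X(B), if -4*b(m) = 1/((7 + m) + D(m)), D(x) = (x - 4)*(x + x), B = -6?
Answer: 5763/158 ≈ 36.475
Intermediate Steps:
D(x) = 2*x*(-4 + x) (D(x) = (-4 + x)*(2*x) = 2*x*(-4 + x))
b(m) = -1/(4*(7 + m + 2*m*(-4 + m))) (b(m) = -1/(4*((7 + m) + 2*m*(-4 + m))) = -1/(4*(7 + m + 2*m*(-4 + m))))
b(8)*(-150) + X(B) = -1/(28 - 28*8 + 8*8²)*(-150) + (-6)² = -1/(28 - 224 + 8*64)*(-150) + 36 = -1/(28 - 224 + 512)*(-150) + 36 = -1/316*(-150) + 36 = 75/158 + 36 = 5763/158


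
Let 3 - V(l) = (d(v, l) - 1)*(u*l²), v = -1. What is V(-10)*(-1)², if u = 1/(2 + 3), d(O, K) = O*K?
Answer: -177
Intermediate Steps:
d(O, K) = K*O
u = ⅕ (u = 1/5 = ⅕ ≈ 0.20000)
V(l) = 3 - l²*(-1 - l)/5 (V(l) = 3 - (l*(-1) - 1)*l²/5 = 3 - (-l - 1)*l²/5 = 3 - (-1 - l)*l²/5 = 3 - l²*(-1 - l)/5)
V(-10)*(-1)² = (3 + (⅕)*(-10)² + (⅕)*(-10)³)*(-1)² = (3 + (⅕)*100 + (⅕)*(-1000))*1 = (3 + 20 - 200)*1 = -177*1 = -177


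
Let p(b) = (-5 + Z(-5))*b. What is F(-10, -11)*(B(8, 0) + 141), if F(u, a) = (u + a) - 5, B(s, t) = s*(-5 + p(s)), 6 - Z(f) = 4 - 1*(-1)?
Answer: 4030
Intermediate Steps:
Z(f) = 1 (Z(f) = 6 - (4 - 1*(-1)) = 6 - (4 + 1) = 6 - 1*5 = 6 - 5 = 1)
p(b) = -4*b (p(b) = (-5 + 1)*b = -4*b)
B(s, t) = s*(-5 - 4*s)
F(u, a) = -5 + a + u (F(u, a) = (a + u) - 5 = -5 + a + u)
F(-10, -11)*(B(8, 0) + 141) = (-5 - 11 - 10)*(8*(-5 - 4*8) + 141) = -26*(8*(-5 - 32) + 141) = -26*(8*(-37) + 141) = -26*(-296 + 141) = -26*(-155) = 4030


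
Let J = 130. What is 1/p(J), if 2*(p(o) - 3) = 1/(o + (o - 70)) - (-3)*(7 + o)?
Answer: 380/79231 ≈ 0.0047961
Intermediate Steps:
p(o) = 27/2 + 1/(2*(-70 + 2*o)) + 3*o/2 (p(o) = 3 + (1/(o + (o - 70)) - (-3)*(7 + o))/2 = 3 + (1/(o + (-70 + o)) - (-21 - 3*o))/2 = 3 + (1/(-70 + 2*o) + (21 + 3*o))/2 = 3 + (21 + 1/(-70 + 2*o) + 3*o)/2 = 3 + (21/2 + 1/(2*(-70 + 2*o)) + 3*o/2) = 27/2 + 1/(2*(-70 + 2*o)) + 3*o/2)
1/p(J) = 1/((-1889 - 156*130 + 6*130**2)/(4*(-35 + 130))) = 1/((1/4)*(-1889 - 20280 + 6*16900)/95) = 1/((1/4)*(1/95)*(-1889 - 20280 + 101400)) = 1/((1/4)*(1/95)*79231) = 1/(79231/380) = 380/79231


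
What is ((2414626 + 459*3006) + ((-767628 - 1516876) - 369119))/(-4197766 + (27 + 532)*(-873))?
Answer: -1140757/4685773 ≈ -0.24345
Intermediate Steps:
((2414626 + 459*3006) + ((-767628 - 1516876) - 369119))/(-4197766 + (27 + 532)*(-873)) = ((2414626 + 1379754) + (-2284504 - 369119))/(-4197766 + 559*(-873)) = (3794380 - 2653623)/(-4197766 - 488007) = 1140757/(-4685773) = 1140757*(-1/4685773) = -1140757/4685773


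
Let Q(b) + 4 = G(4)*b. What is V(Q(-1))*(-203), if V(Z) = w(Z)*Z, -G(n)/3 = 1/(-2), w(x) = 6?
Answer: 6699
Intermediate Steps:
G(n) = 3/2 (G(n) = -3/(-2) = -3*(-½) = 3/2)
Q(b) = -4 + 3*b/2
V(Z) = 6*Z
V(Q(-1))*(-203) = (6*(-4 + (3/2)*(-1)))*(-203) = (6*(-4 - 3/2))*(-203) = (6*(-11/2))*(-203) = -33*(-203) = 6699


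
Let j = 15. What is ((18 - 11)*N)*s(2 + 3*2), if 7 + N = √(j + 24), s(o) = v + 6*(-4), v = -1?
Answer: 1225 - 175*√39 ≈ 132.13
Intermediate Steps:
s(o) = -25 (s(o) = -1 + 6*(-4) = -1 - 24 = -25)
N = -7 + √39 (N = -7 + √(15 + 24) = -7 + √39 ≈ -0.75500)
((18 - 11)*N)*s(2 + 3*2) = ((18 - 11)*(-7 + √39))*(-25) = (7*(-7 + √39))*(-25) = (-49 + 7*√39)*(-25) = 1225 - 175*√39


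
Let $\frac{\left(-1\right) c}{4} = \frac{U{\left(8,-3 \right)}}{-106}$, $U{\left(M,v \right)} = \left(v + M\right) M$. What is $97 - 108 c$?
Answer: $- \frac{3499}{53} \approx -66.019$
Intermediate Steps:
$U{\left(M,v \right)} = M \left(M + v\right)$ ($U{\left(M,v \right)} = \left(M + v\right) M = M \left(M + v\right)$)
$c = \frac{80}{53}$ ($c = - 4 \frac{8 \left(8 - 3\right)}{-106} = - 4 \cdot 8 \cdot 5 \left(- \frac{1}{106}\right) = - 4 \cdot 40 \left(- \frac{1}{106}\right) = \left(-4\right) \left(- \frac{20}{53}\right) = \frac{80}{53} \approx 1.5094$)
$97 - 108 c = 97 - \frac{8640}{53} = - \frac{3499}{53}$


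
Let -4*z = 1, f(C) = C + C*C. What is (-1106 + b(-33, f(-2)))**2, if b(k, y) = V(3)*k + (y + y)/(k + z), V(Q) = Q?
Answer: 25689998961/17689 ≈ 1.4523e+6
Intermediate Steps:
f(C) = C + C**2
z = -1/4 (z = -1/4*1 = -1/4 ≈ -0.25000)
b(k, y) = 3*k + 2*y/(-1/4 + k) (b(k, y) = 3*k + (y + y)/(k - 1/4) = 3*k + (2*y)/(-1/4 + k) = 3*k + 2*y/(-1/4 + k))
(-1106 + b(-33, f(-2)))**2 = (-1106 + (-3*(-33) + 8*(-2*(1 - 2)) + 12*(-33)**2)/(-1 + 4*(-33)))**2 = (-1106 + (99 + 8*(-2*(-1)) + 12*1089)/(-1 - 132))**2 = (-1106 + (99 + 8*2 + 13068)/(-133))**2 = (-1106 - (99 + 16 + 13068)/133)**2 = (-1106 - 1/133*13183)**2 = (-1106 - 13183/133)**2 = (-160281/133)**2 = 25689998961/17689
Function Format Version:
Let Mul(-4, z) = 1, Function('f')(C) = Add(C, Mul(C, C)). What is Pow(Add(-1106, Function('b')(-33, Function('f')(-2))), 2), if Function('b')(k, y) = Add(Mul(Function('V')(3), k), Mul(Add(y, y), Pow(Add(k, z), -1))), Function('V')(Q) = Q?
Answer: Rational(25689998961, 17689) ≈ 1.4523e+6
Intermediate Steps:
Function('f')(C) = Add(C, Pow(C, 2))
z = Rational(-1, 4) (z = Mul(Rational(-1, 4), 1) = Rational(-1, 4) ≈ -0.25000)
Function('b')(k, y) = Add(Mul(3, k), Mul(2, y, Pow(Add(Rational(-1, 4), k), -1))) (Function('b')(k, y) = Add(Mul(3, k), Mul(Add(y, y), Pow(Add(k, Rational(-1, 4)), -1))) = Add(Mul(3, k), Mul(Mul(2, y), Pow(Add(Rational(-1, 4), k), -1))) = Add(Mul(3, k), Mul(2, y, Pow(Add(Rational(-1, 4), k), -1))))
Pow(Add(-1106, Function('b')(-33, Function('f')(-2))), 2) = Pow(Add(-1106, Mul(Pow(Add(-1, Mul(4, -33)), -1), Add(Mul(-3, -33), Mul(8, Mul(-2, Add(1, -2))), Mul(12, Pow(-33, 2))))), 2) = Pow(Add(-1106, Mul(Pow(Add(-1, -132), -1), Add(99, Mul(8, Mul(-2, -1)), Mul(12, 1089)))), 2) = Pow(Add(-1106, Mul(Pow(-133, -1), Add(99, Mul(8, 2), 13068))), 2) = Pow(Add(-1106, Mul(Rational(-1, 133), Add(99, 16, 13068))), 2) = Pow(Add(-1106, Mul(Rational(-1, 133), 13183)), 2) = Pow(Add(-1106, Rational(-13183, 133)), 2) = Pow(Rational(-160281, 133), 2) = Rational(25689998961, 17689)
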